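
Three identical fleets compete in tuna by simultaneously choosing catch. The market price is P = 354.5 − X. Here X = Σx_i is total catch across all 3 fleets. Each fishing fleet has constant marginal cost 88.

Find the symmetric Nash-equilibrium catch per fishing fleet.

66.625

A representative fishing fleet's profit is π_i = x_i(354.5 − X) − 88x_i, with X = x_i + Σ_{j≠i} x_j.
First-order condition: 266.5 − 2x_i − Σ_{j≠i} x_j = 0.
In a symmetric equilibrium every fishing fleet chooses the same x, so Σ_{j≠i} x_j = 2x. The condition becomes 266.5 − 4x = 0, giving x = 266.5/4 = 66.625.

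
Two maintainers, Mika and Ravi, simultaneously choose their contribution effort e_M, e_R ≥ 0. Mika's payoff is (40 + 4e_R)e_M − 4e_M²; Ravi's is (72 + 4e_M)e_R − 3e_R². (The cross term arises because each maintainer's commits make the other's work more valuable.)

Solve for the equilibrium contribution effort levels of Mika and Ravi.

16.5, 23

Expanding Mika's payoff: 40e_M + 4e_Re_M − 4e_M².
∂π/∂e_M = 40 + 4e_R − 8e_M = 0, so e_M = 5 + 0.5e_R.
Likewise for Ravi: e_R = 12 + (2/3)e_M.
Solving the two reaction functions simultaneously: (1 − (0.5)(2/3))e_M = 5 + 0.5·12, so (2/3)e_M = 11 and e_M = 16.5.
Then e_R = 12 + (2/3)·16.5 = 23.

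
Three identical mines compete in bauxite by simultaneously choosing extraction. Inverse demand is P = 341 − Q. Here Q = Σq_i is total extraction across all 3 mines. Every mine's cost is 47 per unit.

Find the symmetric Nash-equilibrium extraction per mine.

73.5

A representative mine's profit is π_i = q_i(341 − Q) − 47q_i, with Q = q_i + Σ_{j≠i} q_j.
First-order condition: 294 − 2q_i − Σ_{j≠i} q_j = 0.
With identical mines, set every q_j = q: then 294 − 2q − 2q = 0, i.e. q = 294/4 = 73.5.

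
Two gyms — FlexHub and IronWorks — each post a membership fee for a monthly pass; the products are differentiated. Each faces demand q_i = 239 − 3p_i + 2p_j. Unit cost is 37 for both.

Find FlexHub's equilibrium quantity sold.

151.5

FlexHub's profit: π = (p_{FlexHub} − 37)(239 − 3p_{FlexHub} + 2p_{IronWorks}).
∂π/∂p_{FlexHub} = 350 − 6p_{FlexHub} + 2p_{IronWorks} = 0 ⇒ p_{FlexHub} = 175/3 + (1/3)p_{IronWorks}.
By symmetry p_{IronWorks} = p_{FlexHub}; substituting into the reaction function, (2/3)p_{FlexHub} = 175/3 and p_{FlexHub} = 87.5.
q_{FlexHub} = 239 − 3·87.5 + 2·87.5 = 151.5.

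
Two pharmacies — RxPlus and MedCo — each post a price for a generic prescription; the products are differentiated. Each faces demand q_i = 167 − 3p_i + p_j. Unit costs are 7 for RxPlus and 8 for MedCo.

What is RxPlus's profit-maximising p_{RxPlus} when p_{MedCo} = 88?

46

RxPlus's profit: π = (p_{RxPlus} − 7)(167 − 3p_{RxPlus} + p_{MedCo}).
∂π/∂p_{RxPlus} = 188 − 6p_{RxPlus} + p_{MedCo} = 0 ⇒ p_{RxPlus} = 94/3 + (1/6)p_{MedCo}.
At p_{MedCo} = 88: p_{RxPlus} = 94/3 + (1/6)·88 = 46.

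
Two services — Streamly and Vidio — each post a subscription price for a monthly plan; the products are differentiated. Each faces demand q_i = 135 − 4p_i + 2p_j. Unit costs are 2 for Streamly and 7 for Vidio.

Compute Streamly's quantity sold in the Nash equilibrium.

90

Streamly's profit: π = (p_{Streamly} − 2)(135 − 4p_{Streamly} + 2p_{Vidio}).
∂π/∂p_{Streamly} = 143 − 8p_{Streamly} + 2p_{Vidio} = 0 ⇒ p_{Streamly} = 17.875 + 0.25p_{Vidio}.
Similarly p_{Vidio} = 20.375 + 0.25p_{Streamly}.
Substituting the second reaction function into the first: p_{Streamly} = 17.875 + 0.25(20.375 + 0.25p_{Streamly}), which gives 0.9375p_{Streamly} = 735/32 ⇒ p_{Streamly} = 24.5.
Then p_{Vidio} = 20.375 + 0.25·24.5 = 26.5.
q_{Streamly} = 135 − 4·24.5 + 2·26.5 = 90.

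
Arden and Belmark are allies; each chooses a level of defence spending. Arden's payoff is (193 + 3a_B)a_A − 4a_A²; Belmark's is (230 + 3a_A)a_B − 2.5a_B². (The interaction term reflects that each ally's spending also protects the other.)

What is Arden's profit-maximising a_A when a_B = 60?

46.625

Expanding Arden's payoff: 193a_A + 3a_Ba_A − 4a_A².
∂π/∂a_A = 193 + 3a_B − 8a_A = 0, so a_A = 24.125 + 0.375a_B.
At a_B = 60: a_A = 24.125 + 0.375·60 = 46.625.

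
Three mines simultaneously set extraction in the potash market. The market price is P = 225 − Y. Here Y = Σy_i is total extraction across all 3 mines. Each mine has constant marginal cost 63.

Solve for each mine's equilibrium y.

A representative mine's profit is π_i = y_i(225 − Y) − 63y_i, with Y = y_i + Σ_{j≠i} y_j.
First-order condition: 162 − 2y_i − Σ_{j≠i} y_j = 0.
Imposing symmetry (y_j = y for all j) turns Σ_{j≠i} y_j into 2y, so 162 = 4y and y = 40.5.

40.5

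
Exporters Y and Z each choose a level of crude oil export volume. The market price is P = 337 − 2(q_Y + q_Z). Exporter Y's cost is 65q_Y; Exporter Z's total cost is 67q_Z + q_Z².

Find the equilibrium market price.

174.2

Exporter Y's profit: π = q_Y(337 − 2(q_Y + q_Z)) − 65q_Y.
∂π/∂q_Y = 272 − 4q_Y − 2q_Z = 0, so q_Y = 68 − 0.5q_Z.
For Z: ∂π/∂q_Z = 270 − 6q_Z − 2q_Y = 0 ⇒ q_Z = 45 − (1/3)q_Y.
Solving the two reaction functions simultaneously: (1 − (−0.5)(−1/3))q_Y = 68 − 0.5·45, so (5/6)q_Y = 45.5 and q_Y = 54.6.
Then q_Z = 45 − (1/3)·54.6 = 26.8.
Equilibrium price: P = 337 − 2·81.4 = 174.2.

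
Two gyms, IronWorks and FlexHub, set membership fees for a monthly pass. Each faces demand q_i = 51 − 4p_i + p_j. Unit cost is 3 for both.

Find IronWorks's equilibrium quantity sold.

24

IronWorks's profit: π = (p_{IronWorks} − 3)(51 − 4p_{IronWorks} + p_{FlexHub}).
∂π/∂p_{IronWorks} = 63 − 8p_{IronWorks} + p_{FlexHub} = 0 ⇒ p_{IronWorks} = 7.875 + 0.125p_{FlexHub}.
Setting p_{IronWorks} = p_{FlexHub} in the reaction function: p_{IronWorks} = 7.875 + 0.125p_{IronWorks}, so p_{IronWorks} = 7.875 / 0.875 = 9.
q_{IronWorks} = 51 − 4·9 + 9 = 24.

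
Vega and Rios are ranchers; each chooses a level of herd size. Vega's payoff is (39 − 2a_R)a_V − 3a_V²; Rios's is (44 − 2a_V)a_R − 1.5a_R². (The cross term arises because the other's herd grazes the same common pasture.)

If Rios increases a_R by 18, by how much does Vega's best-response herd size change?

-6

Expanding Vega's payoff: 39a_V − 2a_Ra_V − 3a_V².
∂π/∂a_V = 39 − 2a_R − 6a_V = 0, so a_V = 6.5 − (1/3)a_R.
The reaction-function slope is −1/3, so an 18-unit rise in a_R moves a_V by −1/3 × 18 = −6. Vega's best response falls — the actions are strategic substitutes.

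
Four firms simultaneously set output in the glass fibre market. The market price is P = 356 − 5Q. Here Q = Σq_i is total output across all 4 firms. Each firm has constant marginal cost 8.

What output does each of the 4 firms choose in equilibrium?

13.92

A representative firm's profit is π_i = q_i(356 − 5Q) − 8q_i, with Q = q_i + Σ_{j≠i} q_j.
First-order condition: 348 − 10q_i − 5Σ_{j≠i} q_j = 0.
In a symmetric equilibrium every firm chooses the same q, so Σ_{j≠i} q_j = 3q. The condition becomes 348 − 25q = 0, giving q = 348/25 = 13.92.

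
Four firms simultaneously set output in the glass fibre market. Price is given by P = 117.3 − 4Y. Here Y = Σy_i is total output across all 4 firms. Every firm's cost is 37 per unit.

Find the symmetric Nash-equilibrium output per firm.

A representative firm's profit is π_i = y_i(117.3 − 4Y) − 37y_i, with Y = y_i + Σ_{j≠i} y_j.
First-order condition: 80.3 − 8y_i − 4Σ_{j≠i} y_j = 0.
Imposing symmetry (y_j = y for all j) turns Σ_{j≠i} y_j into 3y, so 80.3 = 20y and y = 4.015.

4.015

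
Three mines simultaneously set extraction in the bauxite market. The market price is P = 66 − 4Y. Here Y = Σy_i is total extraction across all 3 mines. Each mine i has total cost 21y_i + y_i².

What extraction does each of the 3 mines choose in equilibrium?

A representative mine's profit is π_i = y_i(66 − 4Y) − 21y_i − y_i², with Y = y_i + Σ_{j≠i} y_j.
First-order condition: 45 − 10y_i − 4Σ_{j≠i} y_j = 0.
Imposing symmetry (y_j = y for all j) turns Σ_{j≠i} y_j into 2y, so 45 = 18y and y = 2.5.

2.5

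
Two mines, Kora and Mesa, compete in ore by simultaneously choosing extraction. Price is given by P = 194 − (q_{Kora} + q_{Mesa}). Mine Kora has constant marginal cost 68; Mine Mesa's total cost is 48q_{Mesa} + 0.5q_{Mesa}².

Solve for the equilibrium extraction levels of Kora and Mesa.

46.4, 33.2

Mine Kora's profit: π = q_{Kora}(194 − (q_{Kora} + q_{Mesa})) − 68q_{Kora}.
∂π/∂q_{Kora} = 126 − 2q_{Kora} − q_{Mesa} = 0, so q_{Kora} = 63 − 0.5q_{Mesa}.
For Mesa: ∂π/∂q_{Mesa} = 146 − 3q_{Mesa} − q_{Kora} = 0 ⇒ q_{Mesa} = 146/3 − (1/3)q_{Kora}.
Plugging q_{Mesa} into Kora's best response: q_{Kora} = 63 − 0.5(146/3 − (1/3)q_{Kora}) ⇒ (5/6)q_{Kora} = 116/3, so q_{Kora} = 46.4.
Then q_{Mesa} = 146/3 − (1/3)·46.4 = 33.2.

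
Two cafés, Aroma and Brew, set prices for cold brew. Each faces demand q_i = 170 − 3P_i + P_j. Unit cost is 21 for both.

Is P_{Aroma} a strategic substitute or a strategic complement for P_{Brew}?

strategic complements

Aroma's profit: π = (P_{Aroma} − 21)(170 − 3P_{Aroma} + P_{Brew}).
∂π/∂P_{Aroma} = 233 − 6P_{Aroma} + P_{Brew} = 0 ⇒ P_{Aroma} = 233/6 + (1/6)P_{Brew}.
The best-response slope dP_{Aroma}/dP_{Brew} = 1/6 > 0: the reaction function is upward-sloping, so the choices are strategic complements.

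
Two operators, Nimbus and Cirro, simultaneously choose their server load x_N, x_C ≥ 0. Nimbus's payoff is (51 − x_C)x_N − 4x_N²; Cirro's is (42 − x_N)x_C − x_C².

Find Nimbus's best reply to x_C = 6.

5.625

Expanding Nimbus's payoff: 51x_N − x_Cx_N − 4x_N².
∂π/∂x_N = 51 − x_C − 8x_N = 0, so x_N = 6.375 − 0.125x_C.
At x_C = 6: x_N = 6.375 − 0.125·6 = 5.625.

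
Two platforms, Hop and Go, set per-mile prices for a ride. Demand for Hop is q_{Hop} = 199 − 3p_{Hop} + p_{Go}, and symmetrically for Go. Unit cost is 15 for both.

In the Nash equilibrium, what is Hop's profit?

3427.32

Hop's profit: π = (p_{Hop} − 15)(199 − 3p_{Hop} + p_{Go}).
∂π/∂p_{Hop} = 244 − 6p_{Hop} + p_{Go} = 0 ⇒ p_{Hop} = 122/3 + (1/6)p_{Go}.
By symmetry p_{Go} = p_{Hop}; substituting into the reaction function, (5/6)p_{Hop} = 122/3 and p_{Hop} = 48.8.
q_{Hop} = 199 − 3·48.8 + 48.8 = 101.4.
Profit = (48.8 − 15)·101.4 = 3427.32.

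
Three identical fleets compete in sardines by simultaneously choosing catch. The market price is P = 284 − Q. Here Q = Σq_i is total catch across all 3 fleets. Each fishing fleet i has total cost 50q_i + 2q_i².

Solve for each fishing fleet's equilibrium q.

A representative fishing fleet's profit is π_i = q_i(284 − Q) − 50q_i − 2q_i², with Q = q_i + Σ_{j≠i} q_j.
First-order condition: 234 − 6q_i − Σ_{j≠i} q_j = 0.
In a symmetric equilibrium every fishing fleet chooses the same q, so Σ_{j≠i} q_j = 2q. The condition becomes 234 − 8q = 0, giving q = 234/8 = 29.25.

29.25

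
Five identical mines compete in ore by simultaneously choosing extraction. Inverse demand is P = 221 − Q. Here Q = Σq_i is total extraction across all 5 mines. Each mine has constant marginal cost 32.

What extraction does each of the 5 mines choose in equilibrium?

31.5

A representative mine's profit is π_i = q_i(221 − Q) − 32q_i, with Q = q_i + Σ_{j≠i} q_j.
First-order condition: 189 − 2q_i − Σ_{j≠i} q_j = 0.
With identical mines, set every q_j = q: then 189 − 2q − 4q = 0, i.e. q = 189/6 = 31.5.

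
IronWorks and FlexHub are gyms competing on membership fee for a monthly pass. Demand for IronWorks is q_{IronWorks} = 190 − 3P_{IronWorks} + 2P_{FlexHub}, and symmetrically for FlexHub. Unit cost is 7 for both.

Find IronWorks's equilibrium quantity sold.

137.25

IronWorks's profit: π = (P_{IronWorks} − 7)(190 − 3P_{IronWorks} + 2P_{FlexHub}).
∂π/∂P_{IronWorks} = 211 − 6P_{IronWorks} + 2P_{FlexHub} = 0 ⇒ P_{IronWorks} = 211/6 + (1/3)P_{FlexHub}.
The game is symmetric, so in equilibrium P_{FlexHub} = P_{IronWorks}: the reaction function gives (2/3)P_{IronWorks} = 211/6, hence P_{IronWorks} = 52.75.
q_{IronWorks} = 190 − 3·52.75 + 2·52.75 = 137.25.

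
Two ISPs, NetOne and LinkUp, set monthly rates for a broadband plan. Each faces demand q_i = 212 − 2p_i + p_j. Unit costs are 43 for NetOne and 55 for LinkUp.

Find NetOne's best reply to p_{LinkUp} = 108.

101.5

NetOne's profit: π = (p_{NetOne} − 43)(212 − 2p_{NetOne} + p_{LinkUp}).
∂π/∂p_{NetOne} = 298 − 4p_{NetOne} + p_{LinkUp} = 0 ⇒ p_{NetOne} = 74.5 + 0.25p_{LinkUp}.
At p_{LinkUp} = 108: p_{NetOne} = 74.5 + 0.25·108 = 101.5.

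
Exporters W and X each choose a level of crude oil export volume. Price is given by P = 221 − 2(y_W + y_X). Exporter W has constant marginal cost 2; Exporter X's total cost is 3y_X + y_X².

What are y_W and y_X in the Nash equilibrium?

43.9, 21.7

Exporter W's profit: π = y_W(221 − 2(y_W + y_X)) − 2y_W.
∂π/∂y_W = 219 − 4y_W − 2y_X = 0, so y_W = 54.75 − 0.5y_X.
For X: ∂π/∂y_X = 218 − 6y_X − 2y_W = 0 ⇒ y_X = 109/3 − (1/3)y_W.
Solving the two reaction functions simultaneously: (1 − (−0.5)(−1/3))y_W = 54.75 − 0.5·(109/3), so (5/6)y_W = 439/12 and y_W = 43.9.
Then y_X = 109/3 − (1/3)·43.9 = 21.7.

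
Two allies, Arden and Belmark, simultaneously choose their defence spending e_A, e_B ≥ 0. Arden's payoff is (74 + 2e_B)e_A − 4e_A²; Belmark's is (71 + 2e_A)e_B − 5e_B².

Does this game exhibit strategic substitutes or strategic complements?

strategic complements

Expanding Arden's payoff: 74e_A + 2e_Be_A − 4e_A².
∂π/∂e_A = 74 + 2e_B − 8e_A = 0, so e_A = 9.25 + 0.25e_B.
The best-response slope de_A/de_B = 0.25 > 0: the reaction function is upward-sloping, so the choices are strategic complements.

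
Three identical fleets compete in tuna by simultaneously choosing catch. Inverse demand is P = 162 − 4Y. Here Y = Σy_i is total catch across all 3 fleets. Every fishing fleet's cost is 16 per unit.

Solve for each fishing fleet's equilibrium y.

9.125

A representative fishing fleet's profit is π_i = y_i(162 − 4Y) − 16y_i, with Y = y_i + Σ_{j≠i} y_j.
First-order condition: 146 − 8y_i − 4Σ_{j≠i} y_j = 0.
With identical fishing fleets, set every y_j = y: then 146 − 8y − 8y = 0, i.e. y = 146/16 = 9.125.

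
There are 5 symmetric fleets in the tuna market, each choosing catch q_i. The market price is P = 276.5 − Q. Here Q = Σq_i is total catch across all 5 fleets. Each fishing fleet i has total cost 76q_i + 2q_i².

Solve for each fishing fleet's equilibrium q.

20.05

A representative fishing fleet's profit is π_i = q_i(276.5 − Q) − 76q_i − 2q_i², with Q = q_i + Σ_{j≠i} q_j.
First-order condition: 200.5 − 6q_i − Σ_{j≠i} q_j = 0.
Imposing symmetry (q_j = q for all j) turns Σ_{j≠i} q_j into 4q, so 200.5 = 10q and q = 20.05.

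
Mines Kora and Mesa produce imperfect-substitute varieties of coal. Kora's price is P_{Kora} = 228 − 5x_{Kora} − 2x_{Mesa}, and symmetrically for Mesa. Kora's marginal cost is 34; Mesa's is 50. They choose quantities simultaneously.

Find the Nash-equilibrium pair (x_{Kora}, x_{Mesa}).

Mine Kora's profit: π = x_{Kora}(228 − 5x_{Kora} − 2x_{Mesa}) − 34x_{Kora}.
∂π/∂x_{Kora} = 194 − 10x_{Kora} − 2x_{Mesa} = 0 ⇒ x_{Kora} = 19.4 − 0.2x_{Mesa}.
Similarly x_{Mesa} = 17.8 − 0.2x_{Kora}.
Substituting the second reaction function into the first: x_{Kora} = 19.4 − 0.2(17.8 − 0.2x_{Kora}), which gives 0.96x_{Kora} = 15.84 ⇒ x_{Kora} = 16.5.
Then x_{Mesa} = 17.8 − 0.2·16.5 = 14.5.

16.5, 14.5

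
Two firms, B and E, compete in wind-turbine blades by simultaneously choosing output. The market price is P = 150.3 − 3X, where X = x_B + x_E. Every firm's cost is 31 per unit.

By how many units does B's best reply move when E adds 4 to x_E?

-2

Firm B's profit: π = x_B(150.3 − 3(x_B + x_E)) − 31x_B.
∂π/∂x_B = 119.3 − 6x_B − 3x_E = 0, so x_B = 1193/60 − 0.5x_E.
The reaction-function slope is −0.5, so a 4-unit rise in x_E moves x_B by −0.5 × 4 = −2. B's best response falls — the actions are strategic substitutes.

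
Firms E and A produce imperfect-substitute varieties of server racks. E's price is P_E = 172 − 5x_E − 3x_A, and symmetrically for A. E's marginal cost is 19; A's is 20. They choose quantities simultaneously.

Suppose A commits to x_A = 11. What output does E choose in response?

12

Firm E's profit: π = x_E(172 − 5x_E − 3x_A) − 19x_E.
∂π/∂x_E = 153 − 10x_E − 3x_A = 0 ⇒ x_E = 15.3 − 0.3x_A.
At x_A = 11: x_E = 15.3 − 0.3·11 = 12.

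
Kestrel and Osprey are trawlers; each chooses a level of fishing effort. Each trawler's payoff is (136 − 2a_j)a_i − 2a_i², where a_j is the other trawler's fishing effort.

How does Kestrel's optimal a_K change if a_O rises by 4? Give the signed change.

-2

Kestrel's payoff is (136 − 2a_O)a_K − 2a_K².
∂π/∂a_K = 136 − 2a_O − 4a_K = 0, so a_K = 34 − 0.5a_O.
The reaction-function slope is −0.5, so a 4-unit rise in a_O moves a_K by −0.5 × 4 = −2. Kestrel's best response falls — the actions are strategic substitutes.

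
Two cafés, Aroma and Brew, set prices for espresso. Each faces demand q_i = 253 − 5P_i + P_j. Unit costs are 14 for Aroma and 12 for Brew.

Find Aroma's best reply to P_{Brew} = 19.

34.2

Aroma's profit: π = (P_{Aroma} − 14)(253 − 5P_{Aroma} + P_{Brew}).
∂π/∂P_{Aroma} = 323 − 10P_{Aroma} + P_{Brew} = 0 ⇒ P_{Aroma} = 32.3 + 0.1P_{Brew}.
At P_{Brew} = 19: P_{Aroma} = 32.3 + 0.1·19 = 34.2.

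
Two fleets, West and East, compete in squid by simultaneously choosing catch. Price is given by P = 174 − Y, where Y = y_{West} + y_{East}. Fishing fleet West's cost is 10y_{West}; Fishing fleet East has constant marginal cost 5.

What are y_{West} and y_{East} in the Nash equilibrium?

53, 58

Fishing fleet West's profit: π = y_{West}(174 − (y_{West} + y_{East})) − 10y_{West}.
∂π/∂y_{West} = 164 − 2y_{West} − y_{East} = 0, so y_{West} = 82 − 0.5y_{East}.
By the same steps for East: y_{East} = 84.5 − 0.5y_{West}.
Plugging y_{East} into West's best response: y_{West} = 82 − 0.5(84.5 − 0.5y_{West}) ⇒ 0.75y_{West} = 39.75, so y_{West} = 53.
Then y_{East} = 84.5 − 0.5·53 = 58.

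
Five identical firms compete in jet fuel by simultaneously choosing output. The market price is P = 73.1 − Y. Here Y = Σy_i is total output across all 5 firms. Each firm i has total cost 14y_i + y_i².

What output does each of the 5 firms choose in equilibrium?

7.3875

A representative firm's profit is π_i = y_i(73.1 − Y) − 14y_i − y_i², with Y = y_i + Σ_{j≠i} y_j.
First-order condition: 59.1 − 4y_i − Σ_{j≠i} y_j = 0.
In a symmetric equilibrium every firm chooses the same y, so Σ_{j≠i} y_j = 4y. The condition becomes 59.1 − 8y = 0, giving y = 59.1/8 = 7.3875.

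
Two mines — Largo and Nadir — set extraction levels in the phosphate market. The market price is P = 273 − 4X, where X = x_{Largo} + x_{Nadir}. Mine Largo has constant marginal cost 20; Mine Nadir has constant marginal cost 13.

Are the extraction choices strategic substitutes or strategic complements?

strategic substitutes

Mine Largo's profit: π = x_{Largo}(273 − 4(x_{Largo} + x_{Nadir})) − 20x_{Largo}.
∂π/∂x_{Largo} = 253 − 8x_{Largo} − 4x_{Nadir} = 0, so x_{Largo} = 31.625 − 0.5x_{Nadir}.
The best-response slope dx_{Largo}/dx_{Nadir} = −0.5 < 0: the reaction function is downward-sloping, so the choices are strategic substitutes.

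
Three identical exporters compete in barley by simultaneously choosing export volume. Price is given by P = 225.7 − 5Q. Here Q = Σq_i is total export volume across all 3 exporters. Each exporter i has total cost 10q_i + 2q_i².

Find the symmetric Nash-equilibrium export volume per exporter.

A representative exporter's profit is π_i = q_i(225.7 − 5Q) − 10q_i − 2q_i², with Q = q_i + Σ_{j≠i} q_j.
First-order condition: 215.7 − 14q_i − 5Σ_{j≠i} q_j = 0.
With identical exporters, set every q_j = q: then 215.7 − 14q − 10q = 0, i.e. q = 215.7/24 = 8.9875.

8.9875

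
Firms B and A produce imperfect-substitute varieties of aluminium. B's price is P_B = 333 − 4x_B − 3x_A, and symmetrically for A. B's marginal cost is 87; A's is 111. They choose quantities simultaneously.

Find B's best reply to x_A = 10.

27

Firm B's profit: π = x_B(333 − 4x_B − 3x_A) − 87x_B.
∂π/∂x_B = 246 − 8x_B − 3x_A = 0 ⇒ x_B = 30.75 − 0.375x_A.
At x_A = 10: x_B = 30.75 − 0.375·10 = 27.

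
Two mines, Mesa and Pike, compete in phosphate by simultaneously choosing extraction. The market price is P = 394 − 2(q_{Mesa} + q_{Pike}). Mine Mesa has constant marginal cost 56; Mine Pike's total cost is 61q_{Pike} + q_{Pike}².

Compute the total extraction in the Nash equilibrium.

100.9

Mine Mesa's profit: π = q_{Mesa}(394 − 2(q_{Mesa} + q_{Pike})) − 56q_{Mesa}.
∂π/∂q_{Mesa} = 338 − 4q_{Mesa} − 2q_{Pike} = 0, so q_{Mesa} = 84.5 − 0.5q_{Pike}.
For Pike: ∂π/∂q_{Pike} = 333 − 6q_{Pike} − 2q_{Mesa} = 0 ⇒ q_{Pike} = 55.5 − (1/3)q_{Mesa}.
Solving the two reaction functions simultaneously: (1 − (−0.5)(−1/3))q_{Mesa} = 84.5 − 0.5·55.5, so (5/6)q_{Mesa} = 56.75 and q_{Mesa} = 68.1.
Then q_{Pike} = 55.5 − (1/3)·68.1 = 32.8.
Total extraction: 68.1 + 32.8 = 100.9.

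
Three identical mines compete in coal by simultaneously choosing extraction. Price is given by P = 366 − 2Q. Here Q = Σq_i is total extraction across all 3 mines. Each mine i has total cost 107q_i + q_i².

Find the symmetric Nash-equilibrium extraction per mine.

25.9

A representative mine's profit is π_i = q_i(366 − 2Q) − 107q_i − q_i², with Q = q_i + Σ_{j≠i} q_j.
First-order condition: 259 − 6q_i − 2Σ_{j≠i} q_j = 0.
With identical mines, set every q_j = q: then 259 − 6q − 4q = 0, i.e. q = 259/10 = 25.9.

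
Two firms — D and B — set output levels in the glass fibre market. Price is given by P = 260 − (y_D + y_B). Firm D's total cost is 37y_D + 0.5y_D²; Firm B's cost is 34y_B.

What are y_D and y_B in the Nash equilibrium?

Firm D's profit: π = y_D(260 − (y_D + y_B)) − 37y_D − 0.5y_D².
∂π/∂y_D = 223 − 3y_D − y_B = 0, so y_D = 223/3 − (1/3)y_B.
For B: ∂π/∂y_B = 226 − 2y_B − y_D = 0 ⇒ y_B = 113 − 0.5y_D.
Plugging y_B into D's best response: y_D = 223/3 − (1/3)(113 − 0.5y_D) ⇒ (5/6)y_D = 110/3, so y_D = 44.
Then y_B = 113 − 0.5·44 = 91.

44, 91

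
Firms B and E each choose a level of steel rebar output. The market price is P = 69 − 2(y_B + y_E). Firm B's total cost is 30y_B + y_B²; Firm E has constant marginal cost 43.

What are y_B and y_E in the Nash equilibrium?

5.2, 3.9

Firm B's profit: π = y_B(69 − 2(y_B + y_E)) − 30y_B − y_B².
∂π/∂y_B = 39 − 6y_B − 2y_E = 0, so y_B = 6.5 − (1/3)y_E.
For E: ∂π/∂y_E = 26 − 4y_E − 2y_B = 0 ⇒ y_E = 6.5 − 0.5y_B.
Substituting the second reaction function into the first: y_B = 6.5 − (1/3)(6.5 − 0.5y_B), which gives (5/6)y_B = 13/3 ⇒ y_B = 5.2.
Then y_E = 6.5 − 0.5·5.2 = 3.9.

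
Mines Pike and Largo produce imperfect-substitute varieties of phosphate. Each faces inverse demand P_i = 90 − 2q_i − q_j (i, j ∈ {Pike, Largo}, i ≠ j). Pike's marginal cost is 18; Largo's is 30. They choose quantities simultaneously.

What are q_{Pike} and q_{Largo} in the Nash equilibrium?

Mine Pike's profit: π = q_{Pike}(90 − 2q_{Pike} − q_{Largo}) − 18q_{Pike}.
∂π/∂q_{Pike} = 72 − 4q_{Pike} − q_{Largo} = 0 ⇒ q_{Pike} = 18 − 0.25q_{Largo}.
Similarly q_{Largo} = 15 − 0.25q_{Pike}.
Plugging q_{Largo} into Pike's best response: q_{Pike} = 18 − 0.25(15 − 0.25q_{Pike}) ⇒ 0.9375q_{Pike} = 14.25, so q_{Pike} = 15.2.
Then q_{Largo} = 15 − 0.25·15.2 = 11.2.

15.2, 11.2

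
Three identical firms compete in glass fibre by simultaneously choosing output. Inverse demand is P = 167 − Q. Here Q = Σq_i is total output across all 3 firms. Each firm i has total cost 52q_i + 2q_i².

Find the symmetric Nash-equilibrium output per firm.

14.375

A representative firm's profit is π_i = q_i(167 − Q) − 52q_i − 2q_i², with Q = q_i + Σ_{j≠i} q_j.
First-order condition: 115 − 6q_i − Σ_{j≠i} q_j = 0.
In a symmetric equilibrium every firm chooses the same q, so Σ_{j≠i} q_j = 2q. The condition becomes 115 − 8q = 0, giving q = 115/8 = 14.375.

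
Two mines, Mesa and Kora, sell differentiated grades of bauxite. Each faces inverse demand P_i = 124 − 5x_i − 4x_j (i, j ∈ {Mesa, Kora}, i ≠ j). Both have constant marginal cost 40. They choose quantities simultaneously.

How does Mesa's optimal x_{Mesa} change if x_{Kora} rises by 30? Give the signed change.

Mine Mesa's profit: π = x_{Mesa}(124 − 5x_{Mesa} − 4x_{Kora}) − 40x_{Mesa}.
∂π/∂x_{Mesa} = 84 − 10x_{Mesa} − 4x_{Kora} = 0 ⇒ x_{Mesa} = 8.4 − 0.4x_{Kora}.
The reaction-function slope is −0.4, so a 30-unit rise in x_{Kora} moves x_{Mesa} by −0.4 × 30 = −12. Mesa's best response falls — the actions are strategic substitutes.

-12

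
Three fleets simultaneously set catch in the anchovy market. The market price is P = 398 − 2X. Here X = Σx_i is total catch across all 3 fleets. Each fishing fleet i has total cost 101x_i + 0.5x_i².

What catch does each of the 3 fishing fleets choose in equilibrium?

A representative fishing fleet's profit is π_i = x_i(398 − 2X) − 101x_i − 0.5x_i², with X = x_i + Σ_{j≠i} x_j.
First-order condition: 297 − 5x_i − 2Σ_{j≠i} x_j = 0.
In a symmetric equilibrium every fishing fleet chooses the same x, so Σ_{j≠i} x_j = 2x. The condition becomes 297 − 9x = 0, giving x = 297/9 = 33.

33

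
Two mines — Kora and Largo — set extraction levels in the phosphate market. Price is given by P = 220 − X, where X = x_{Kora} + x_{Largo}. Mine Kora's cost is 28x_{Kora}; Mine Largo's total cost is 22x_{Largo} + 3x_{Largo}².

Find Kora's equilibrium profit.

Mine Kora's profit: π = x_{Kora}(220 − (x_{Kora} + x_{Largo})) − 28x_{Kora}.
∂π/∂x_{Kora} = 192 − 2x_{Kora} − x_{Largo} = 0, so x_{Kora} = 96 − 0.5x_{Largo}.
For Largo: ∂π/∂x_{Largo} = 198 − 8x_{Largo} − x_{Kora} = 0 ⇒ x_{Largo} = 24.75 − 0.125x_{Kora}.
Solving the two reaction functions simultaneously: (1 − (−0.5)(−0.125))x_{Kora} = 96 − 0.5·24.75, so 0.9375x_{Kora} = 83.625 and x_{Kora} = 89.2.
Then x_{Largo} = 24.75 − 0.125·89.2 = 13.6.
Price P = 220 − 102.8 = 117.2.
Kora's profit: (117.2 − 28)·89.2 = 7956.64.

7956.64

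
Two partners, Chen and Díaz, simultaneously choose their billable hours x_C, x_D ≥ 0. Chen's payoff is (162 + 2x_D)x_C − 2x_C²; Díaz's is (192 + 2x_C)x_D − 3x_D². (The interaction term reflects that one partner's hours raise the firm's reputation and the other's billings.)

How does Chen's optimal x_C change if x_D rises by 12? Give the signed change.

6

Expanding Chen's payoff: 162x_C + 2x_Dx_C − 2x_C².
∂π/∂x_C = 162 + 2x_D − 4x_C = 0, so x_C = 40.5 + 0.5x_D.
The reaction-function slope is 0.5, so a 12-unit rise in x_D moves x_C by 0.5 × 12 = 6. Chen's best response rises — the actions are strategic complements.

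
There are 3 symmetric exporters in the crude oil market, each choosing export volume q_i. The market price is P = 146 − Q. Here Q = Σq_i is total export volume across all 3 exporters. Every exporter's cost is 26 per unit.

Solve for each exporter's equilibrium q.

A representative exporter's profit is π_i = q_i(146 − Q) − 26q_i, with Q = q_i + Σ_{j≠i} q_j.
First-order condition: 120 − 2q_i − Σ_{j≠i} q_j = 0.
Imposing symmetry (q_j = q for all j) turns Σ_{j≠i} q_j into 2q, so 120 = 4q and q = 30.

30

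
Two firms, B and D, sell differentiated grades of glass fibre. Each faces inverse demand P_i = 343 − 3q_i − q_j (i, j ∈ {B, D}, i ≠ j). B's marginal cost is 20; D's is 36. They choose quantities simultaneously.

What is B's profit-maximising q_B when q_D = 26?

Firm B's profit: π = q_B(343 − 3q_B − q_D) − 20q_B.
∂π/∂q_B = 323 − 6q_B − q_D = 0 ⇒ q_B = 323/6 − (1/6)q_D.
At q_D = 26: q_B = 323/6 − (1/6)·26 = 49.5.

49.5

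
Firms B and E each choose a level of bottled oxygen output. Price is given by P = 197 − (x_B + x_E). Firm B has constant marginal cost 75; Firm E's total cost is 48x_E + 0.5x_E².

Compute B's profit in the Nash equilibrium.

Firm B's profit: π = x_B(197 − (x_B + x_E)) − 75x_B.
∂π/∂x_B = 122 − 2x_B − x_E = 0, so x_B = 61 − 0.5x_E.
For E: ∂π/∂x_E = 149 − 3x_E − x_B = 0 ⇒ x_E = 149/3 − (1/3)x_B.
Plugging x_E into B's best response: x_B = 61 − 0.5(149/3 − (1/3)x_B) ⇒ (5/6)x_B = 217/6, so x_B = 43.4.
Then x_E = 149/3 − (1/3)·43.4 = 35.2.
Price P = 197 − 78.6 = 118.4.
B's profit: (118.4 − 75)·43.4 = 1883.56.

1883.56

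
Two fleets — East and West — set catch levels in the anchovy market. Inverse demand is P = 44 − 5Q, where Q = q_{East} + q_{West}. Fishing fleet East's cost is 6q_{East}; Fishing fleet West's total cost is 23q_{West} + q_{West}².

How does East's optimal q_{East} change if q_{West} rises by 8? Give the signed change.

-4

Fishing fleet East's profit: π = q_{East}(44 − 5(q_{East} + q_{West})) − 6q_{East}.
∂π/∂q_{East} = 38 − 10q_{East} − 5q_{West} = 0, so q_{East} = 3.8 − 0.5q_{West}.
The reaction-function slope is −0.5, so an 8-unit rise in q_{West} moves q_{East} by −0.5 × 8 = −4. East's best response falls — the actions are strategic substitutes.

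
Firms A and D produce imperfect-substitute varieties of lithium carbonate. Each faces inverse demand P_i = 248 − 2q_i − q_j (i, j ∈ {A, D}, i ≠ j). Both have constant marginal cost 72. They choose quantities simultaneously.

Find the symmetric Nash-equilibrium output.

35.2

Firm A's profit: π = q_A(248 − 2q_A − q_D) − 72q_A.
∂π/∂q_A = 176 − 4q_A − q_D = 0 ⇒ q_A = 44 − 0.25q_D.
The game is symmetric, so in equilibrium q_D = q_A: the reaction function gives 1.25q_A = 44, hence q_A = 35.2.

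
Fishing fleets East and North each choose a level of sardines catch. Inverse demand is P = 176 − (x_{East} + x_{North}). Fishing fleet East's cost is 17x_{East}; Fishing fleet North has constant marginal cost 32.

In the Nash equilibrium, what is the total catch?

Fishing fleet East's profit: π = x_{East}(176 − (x_{East} + x_{North})) − 17x_{East}.
∂π/∂x_{East} = 159 − 2x_{East} − x_{North} = 0, so x_{East} = 79.5 − 0.5x_{North}.
By the same steps for North: x_{North} = 72 − 0.5x_{East}.
Solving the two reaction functions simultaneously: (1 − (−0.5)(−0.5))x_{East} = 79.5 − 0.5·72, so 0.75x_{East} = 43.5 and x_{East} = 58.
Then x_{North} = 72 − 0.5·58 = 43.
Total catch: 58 + 43 = 101.

101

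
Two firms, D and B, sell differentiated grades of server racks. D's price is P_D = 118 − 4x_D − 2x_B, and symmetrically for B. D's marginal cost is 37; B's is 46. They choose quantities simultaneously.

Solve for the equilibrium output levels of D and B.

Firm D's profit: π = x_D(118 − 4x_D − 2x_B) − 37x_D.
∂π/∂x_D = 81 − 8x_D − 2x_B = 0 ⇒ x_D = 10.125 − 0.25x_B.
Similarly x_B = 9 − 0.25x_D.
Plugging x_B into D's best response: x_D = 10.125 − 0.25(9 − 0.25x_D) ⇒ 0.9375x_D = 7.875, so x_D = 8.4.
Then x_B = 9 − 0.25·8.4 = 6.9.

8.4, 6.9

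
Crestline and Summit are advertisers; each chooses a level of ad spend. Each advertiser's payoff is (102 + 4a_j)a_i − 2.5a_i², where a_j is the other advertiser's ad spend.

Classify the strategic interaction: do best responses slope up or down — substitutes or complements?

strategic complements

Crestline's payoff is (102 + 4a_S)a_C − 2.5a_C².
∂π/∂a_C = 102 + 4a_S − 5a_C = 0, so a_C = 20.4 + 0.8a_S.
The best-response slope da_C/da_S = 0.8 > 0: the reaction function is upward-sloping, so the choices are strategic complements.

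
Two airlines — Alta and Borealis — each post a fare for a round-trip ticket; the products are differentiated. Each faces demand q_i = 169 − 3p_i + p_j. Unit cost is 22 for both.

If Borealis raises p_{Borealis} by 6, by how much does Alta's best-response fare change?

1

Alta's profit: π = (p_{Alta} − 22)(169 − 3p_{Alta} + p_{Borealis}).
∂π/∂p_{Alta} = 235 − 6p_{Alta} + p_{Borealis} = 0 ⇒ p_{Alta} = 235/6 + (1/6)p_{Borealis}.
The reaction-function slope is 1/6, so a 6-unit rise in p_{Borealis} moves p_{Alta} by 1/6 × 6 = 1. Alta's best response rises — the actions are strategic complements.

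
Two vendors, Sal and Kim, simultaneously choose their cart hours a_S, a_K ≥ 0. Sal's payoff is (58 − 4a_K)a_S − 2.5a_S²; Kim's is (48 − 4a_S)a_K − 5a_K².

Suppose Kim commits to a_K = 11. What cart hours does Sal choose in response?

Expanding Sal's payoff: 58a_S − 4a_Ka_S − 2.5a_S².
∂π/∂a_S = 58 − 4a_K − 5a_S = 0, so a_S = 11.6 − 0.8a_K.
At a_K = 11: a_S = 11.6 − 0.8·11 = 2.8.

2.8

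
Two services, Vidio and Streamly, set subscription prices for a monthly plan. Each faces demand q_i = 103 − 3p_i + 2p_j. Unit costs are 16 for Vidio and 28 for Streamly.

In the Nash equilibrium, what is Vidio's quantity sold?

72

Vidio's profit: π = (p_{Vidio} − 16)(103 − 3p_{Vidio} + 2p_{Streamly}).
∂π/∂p_{Vidio} = 151 − 6p_{Vidio} + 2p_{Streamly} = 0 ⇒ p_{Vidio} = 151/6 + (1/3)p_{Streamly}.
Similarly p_{Streamly} = 187/6 + (1/3)p_{Vidio}.
Substituting the second reaction function into the first: p_{Vidio} = 151/6 + (1/3)(187/6 + (1/3)p_{Vidio}), which gives (8/9)p_{Vidio} = 320/9 ⇒ p_{Vidio} = 40.
Then p_{Streamly} = 187/6 + (1/3)·40 = 44.5.
q_{Vidio} = 103 − 3·40 + 2·44.5 = 72.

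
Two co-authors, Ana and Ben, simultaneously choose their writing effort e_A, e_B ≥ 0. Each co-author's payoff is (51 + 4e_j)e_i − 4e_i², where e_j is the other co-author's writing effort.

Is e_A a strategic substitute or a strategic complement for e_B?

strategic complements

Ana's payoff is (51 + 4e_B)e_A − 4e_A².
∂π/∂e_A = 51 + 4e_B − 8e_A = 0, so e_A = 6.375 + 0.5e_B.
The best-response slope de_A/de_B = 0.5 > 0: the reaction function is upward-sloping, so the choices are strategic complements.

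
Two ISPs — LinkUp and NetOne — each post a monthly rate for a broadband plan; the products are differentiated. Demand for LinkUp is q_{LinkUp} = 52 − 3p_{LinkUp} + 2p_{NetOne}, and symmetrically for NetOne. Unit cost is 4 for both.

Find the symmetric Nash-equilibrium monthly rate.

LinkUp's profit: π = (p_{LinkUp} − 4)(52 − 3p_{LinkUp} + 2p_{NetOne}).
∂π/∂p_{LinkUp} = 64 − 6p_{LinkUp} + 2p_{NetOne} = 0 ⇒ p_{LinkUp} = 32/3 + (1/3)p_{NetOne}.
The game is symmetric, so in equilibrium p_{NetOne} = p_{LinkUp}: the reaction function gives (2/3)p_{LinkUp} = 32/3, hence p_{LinkUp} = 16.

16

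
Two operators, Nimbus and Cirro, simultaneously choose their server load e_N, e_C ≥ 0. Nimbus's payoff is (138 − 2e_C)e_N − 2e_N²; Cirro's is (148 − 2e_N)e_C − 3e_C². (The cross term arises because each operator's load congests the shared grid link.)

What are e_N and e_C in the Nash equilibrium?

26.6, 15.8

Expanding Nimbus's payoff: 138e_N − 2e_Ce_N − 2e_N².
∂π/∂e_N = 138 − 2e_C − 4e_N = 0, so e_N = 34.5 − 0.5e_C.
Likewise for Cirro: e_C = 74/3 − (1/3)e_N.
Solving the two reaction functions simultaneously: (1 − (−0.5)(−1/3))e_N = 34.5 − 0.5·(74/3), so (5/6)e_N = 133/6 and e_N = 26.6.
Then e_C = 74/3 − (1/3)·26.6 = 15.8.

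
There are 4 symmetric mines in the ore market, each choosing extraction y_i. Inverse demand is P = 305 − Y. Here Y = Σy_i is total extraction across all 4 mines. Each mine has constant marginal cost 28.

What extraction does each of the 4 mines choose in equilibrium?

55.4

A representative mine's profit is π_i = y_i(305 − Y) − 28y_i, with Y = y_i + Σ_{j≠i} y_j.
First-order condition: 277 − 2y_i − Σ_{j≠i} y_j = 0.
With identical mines, set every y_j = y: then 277 − 2y − 3y = 0, i.e. y = 277/5 = 55.4.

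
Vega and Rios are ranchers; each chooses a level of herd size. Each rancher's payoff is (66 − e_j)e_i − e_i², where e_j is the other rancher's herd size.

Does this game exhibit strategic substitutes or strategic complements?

Vega's payoff is (66 − e_R)e_V − e_V².
∂π/∂e_V = 66 − e_R − 2e_V = 0, so e_V = 33 − 0.5e_R.
The best-response slope de_V/de_R = −0.5 < 0: the reaction function is downward-sloping, so the choices are strategic substitutes.

strategic substitutes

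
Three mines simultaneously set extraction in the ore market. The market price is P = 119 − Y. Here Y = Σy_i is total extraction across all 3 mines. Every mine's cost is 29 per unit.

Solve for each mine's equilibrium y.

A representative mine's profit is π_i = y_i(119 − Y) − 29y_i, with Y = y_i + Σ_{j≠i} y_j.
First-order condition: 90 − 2y_i − Σ_{j≠i} y_j = 0.
In a symmetric equilibrium every mine chooses the same y, so Σ_{j≠i} y_j = 2y. The condition becomes 90 − 4y = 0, giving y = 90/4 = 22.5.

22.5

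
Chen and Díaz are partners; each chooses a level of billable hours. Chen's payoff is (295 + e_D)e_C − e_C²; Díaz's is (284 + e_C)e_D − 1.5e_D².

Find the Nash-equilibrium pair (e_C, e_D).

Expanding Chen's payoff: 295e_C + e_De_C − e_C².
∂π/∂e_C = 295 + e_D − 2e_C = 0, so e_C = 147.5 + 0.5e_D.
Likewise for Díaz: e_D = 284/3 + (1/3)e_C.
Substituting the second reaction function into the first: e_C = 147.5 + 0.5(284/3 + (1/3)e_C), which gives (5/6)e_C = 1169/6 ⇒ e_C = 233.8.
Then e_D = 284/3 + (1/3)·233.8 = 172.6.

233.8, 172.6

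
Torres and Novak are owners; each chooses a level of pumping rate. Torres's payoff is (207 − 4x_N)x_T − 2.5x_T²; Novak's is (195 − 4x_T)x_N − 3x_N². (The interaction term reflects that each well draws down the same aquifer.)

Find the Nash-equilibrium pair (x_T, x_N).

33, 10.5

Expanding Torres's payoff: 207x_T − 4x_Nx_T − 2.5x_T².
∂π/∂x_T = 207 − 4x_N − 5x_T = 0, so x_T = 41.4 − 0.8x_N.
Likewise for Novak: x_N = 32.5 − (2/3)x_T.
Solving the two reaction functions simultaneously: (1 − (−0.8)(−2/3))x_T = 41.4 − 0.8·32.5, so (7/15)x_T = 15.4 and x_T = 33.
Then x_N = 32.5 − (2/3)·33 = 10.5.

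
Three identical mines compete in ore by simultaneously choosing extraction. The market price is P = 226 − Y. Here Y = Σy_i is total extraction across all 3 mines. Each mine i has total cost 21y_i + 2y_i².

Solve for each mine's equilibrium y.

A representative mine's profit is π_i = y_i(226 − Y) − 21y_i − 2y_i², with Y = y_i + Σ_{j≠i} y_j.
First-order condition: 205 − 6y_i − Σ_{j≠i} y_j = 0.
With identical mines, set every y_j = y: then 205 − 6y − 2y = 0, i.e. y = 205/8 = 25.625.

25.625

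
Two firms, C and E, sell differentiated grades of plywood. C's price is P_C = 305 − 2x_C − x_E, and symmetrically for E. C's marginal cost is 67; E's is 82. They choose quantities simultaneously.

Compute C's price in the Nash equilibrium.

Firm C's profit: π = x_C(305 − 2x_C − x_E) − 67x_C.
∂π/∂x_C = 238 − 4x_C − x_E = 0 ⇒ x_C = 59.5 − 0.25x_E.
Similarly x_E = 55.75 − 0.25x_C.
Substituting the second reaction function into the first: x_C = 59.5 − 0.25(55.75 − 0.25x_C), which gives 0.9375x_C = 45.5625 ⇒ x_C = 48.6.
Then x_E = 55.75 − 0.25·48.6 = 43.6.
P_C = 305 − 2·48.6 − 43.6 = 164.2.

164.2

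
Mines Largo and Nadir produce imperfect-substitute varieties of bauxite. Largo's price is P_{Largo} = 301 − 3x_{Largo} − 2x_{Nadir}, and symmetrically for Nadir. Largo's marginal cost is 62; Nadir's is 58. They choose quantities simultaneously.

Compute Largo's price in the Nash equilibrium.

150.875

Mine Largo's profit: π = x_{Largo}(301 − 3x_{Largo} − 2x_{Nadir}) − 62x_{Largo}.
∂π/∂x_{Largo} = 239 − 6x_{Largo} − 2x_{Nadir} = 0 ⇒ x_{Largo} = 239/6 − (1/3)x_{Nadir}.
Similarly x_{Nadir} = 40.5 − (1/3)x_{Largo}.
Plugging x_{Nadir} into Largo's best response: x_{Largo} = 239/6 − (1/3)(40.5 − (1/3)x_{Largo}) ⇒ (8/9)x_{Largo} = 79/3, so x_{Largo} = 29.625.
Then x_{Nadir} = 40.5 − (1/3)·29.625 = 30.625.
P_{Largo} = 301 − 3·29.625 − 2·30.625 = 150.875.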